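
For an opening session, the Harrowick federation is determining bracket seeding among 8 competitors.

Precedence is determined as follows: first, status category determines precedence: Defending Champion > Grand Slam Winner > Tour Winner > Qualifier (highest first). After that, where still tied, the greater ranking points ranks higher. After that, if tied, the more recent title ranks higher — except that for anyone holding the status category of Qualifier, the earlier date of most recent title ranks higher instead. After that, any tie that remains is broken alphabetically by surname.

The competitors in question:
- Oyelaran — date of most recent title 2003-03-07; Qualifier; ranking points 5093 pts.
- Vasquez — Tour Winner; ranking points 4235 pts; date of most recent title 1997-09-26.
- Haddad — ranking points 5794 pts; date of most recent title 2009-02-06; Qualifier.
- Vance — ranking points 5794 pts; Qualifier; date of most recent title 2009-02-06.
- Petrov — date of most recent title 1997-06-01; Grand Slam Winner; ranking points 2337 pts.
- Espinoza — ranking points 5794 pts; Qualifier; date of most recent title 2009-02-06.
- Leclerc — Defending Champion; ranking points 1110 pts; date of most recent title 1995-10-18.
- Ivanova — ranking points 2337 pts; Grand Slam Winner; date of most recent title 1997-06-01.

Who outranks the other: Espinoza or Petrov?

By status category: Leclerc (Defending Champion); then Ivanova and Petrov (Grand Slam Winner); then Vasquez (Tour Winner); then Espinoza, Haddad, Vance and Oyelaran (Qualifier).
Ivanova and Petrov both have ranking points 2337 pts, so the next rule applies.
Ivanova and Petrov both have date of most recent title 1997-06-01, so the next rule applies.
Among Ivanova and Petrov, alphabetically by surname: Ivanova before Petrov.
Among Espinoza, Haddad, Vance and Oyelaran, by ranking points (higher first): Espinoza, Haddad and Vance (5794 pts) before Oyelaran (5093 pts).
Espinoza, Haddad and Vance all have date of most recent title 2009-02-06, so the next rule applies.
Among Espinoza, Haddad and Vance, alphabetically by surname: Espinoza before Haddad before Vance.
So Petrov takes precedence.

Petrov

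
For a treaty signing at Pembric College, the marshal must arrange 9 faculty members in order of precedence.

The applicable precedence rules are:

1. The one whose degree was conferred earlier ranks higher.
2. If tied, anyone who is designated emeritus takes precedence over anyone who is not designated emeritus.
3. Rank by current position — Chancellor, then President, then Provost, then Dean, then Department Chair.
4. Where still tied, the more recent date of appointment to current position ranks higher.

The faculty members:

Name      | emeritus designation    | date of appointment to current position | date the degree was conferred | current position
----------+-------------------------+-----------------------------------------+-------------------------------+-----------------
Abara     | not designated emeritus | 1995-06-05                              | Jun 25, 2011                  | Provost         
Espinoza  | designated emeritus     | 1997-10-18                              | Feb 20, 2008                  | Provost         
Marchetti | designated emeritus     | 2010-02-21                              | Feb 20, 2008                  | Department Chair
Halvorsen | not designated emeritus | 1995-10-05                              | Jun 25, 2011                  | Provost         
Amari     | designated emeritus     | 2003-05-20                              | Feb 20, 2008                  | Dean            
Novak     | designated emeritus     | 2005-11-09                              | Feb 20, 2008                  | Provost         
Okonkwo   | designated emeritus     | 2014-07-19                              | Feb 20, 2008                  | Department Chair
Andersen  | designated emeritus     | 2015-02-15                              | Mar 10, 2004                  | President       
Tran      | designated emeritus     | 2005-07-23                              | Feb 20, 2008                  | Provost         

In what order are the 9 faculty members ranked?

Andersen, Novak, Tran, Espinoza, Amari, Okonkwo, Marchetti, Halvorsen, Abara

By date the degree was conferred (earlier first): Andersen (Mar 10, 2004); then Novak, Tran, Espinoza, Amari, Okonkwo and Marchetti (each Feb 20, 2008); then Halvorsen and Abara (both Jun 25, 2011).
Novak, Tran, Espinoza, Amari, Okonkwo and Marchetti are each designated emeritus, so the next rule applies.
Among Novak, Tran, Espinoza, Amari, Okonkwo and Marchetti, by current position: Novak, Tran and Espinoza (Provost) before Amari (Dean) before Okonkwo and Marchetti (Department Chair).
Among Novak, Tran and Espinoza, by date of appointment to current position (later first): Novak (2005-11-09) before Tran (2005-07-23) before Espinoza (1997-10-18).
Among Okonkwo and Marchetti, by date of appointment to current position (later first): Okonkwo (2014-07-19) before Marchetti (2010-02-21).
Halvorsen and Abara are each not designated emeritus, so the next rule applies.
Halvorsen and Abara are each Provost, so the next rule applies.
Among Halvorsen and Abara, by date of appointment to current position (later first): Halvorsen (1995-10-05) before Abara (1995-06-05).
Full order: Andersen, Novak, Tran, Espinoza, Amari, Okonkwo, Marchetti, Halvorsen, Abara.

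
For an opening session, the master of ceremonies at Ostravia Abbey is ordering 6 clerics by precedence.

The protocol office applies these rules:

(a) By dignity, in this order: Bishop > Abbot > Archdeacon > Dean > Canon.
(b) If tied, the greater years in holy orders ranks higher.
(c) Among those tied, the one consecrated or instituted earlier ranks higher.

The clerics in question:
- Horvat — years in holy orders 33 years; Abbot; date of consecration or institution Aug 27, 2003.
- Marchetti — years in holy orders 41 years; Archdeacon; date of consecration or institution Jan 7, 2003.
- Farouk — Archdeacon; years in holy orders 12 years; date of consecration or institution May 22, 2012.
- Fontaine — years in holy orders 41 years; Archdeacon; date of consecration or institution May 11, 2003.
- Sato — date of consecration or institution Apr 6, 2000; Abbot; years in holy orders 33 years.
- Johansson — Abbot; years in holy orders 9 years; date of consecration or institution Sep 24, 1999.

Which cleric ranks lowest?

By dignity: Sato, Horvat and Johansson (Abbot); then Marchetti, Fontaine and Farouk (Archdeacon).
Among Sato, Horvat and Johansson, by years in holy orders (higher first): Sato and Horvat (33 years) before Johansson (9 years).
Among Sato and Horvat, by date of consecration or institution (earlier first): Sato (Apr 6, 2000) before Horvat (Aug 27, 2003).
Among Marchetti, Fontaine and Farouk, by years in holy orders (higher first): Marchetti and Fontaine (41 years) before Farouk (12 years).
Among Marchetti and Fontaine, by date of consecration or institution (earlier first): Marchetti (Jan 7, 2003) before Fontaine (May 11, 2003).
Order: Sato, Horvat, Johansson, Marchetti, Fontaine, Farouk.

Farouk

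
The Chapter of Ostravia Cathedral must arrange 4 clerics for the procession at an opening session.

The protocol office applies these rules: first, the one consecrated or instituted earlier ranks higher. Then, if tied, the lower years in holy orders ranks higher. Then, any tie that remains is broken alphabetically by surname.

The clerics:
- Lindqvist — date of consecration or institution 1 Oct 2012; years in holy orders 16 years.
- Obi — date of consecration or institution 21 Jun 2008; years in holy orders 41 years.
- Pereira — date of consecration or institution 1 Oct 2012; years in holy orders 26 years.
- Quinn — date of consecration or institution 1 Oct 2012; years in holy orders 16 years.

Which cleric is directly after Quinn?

Pereira

By date of consecration or institution (earlier first): Obi (21 Jun 2008); then Lindqvist, Quinn and Pereira (each 1 Oct 2012).
Among Lindqvist, Quinn and Pereira, by years in holy orders (lower first): Lindqvist and Quinn (16 years) before Pereira (26 years).
Among Lindqvist and Quinn, alphabetically by surname: Lindqvist before Quinn.
Order: Obi, Lindqvist, Quinn, Pereira.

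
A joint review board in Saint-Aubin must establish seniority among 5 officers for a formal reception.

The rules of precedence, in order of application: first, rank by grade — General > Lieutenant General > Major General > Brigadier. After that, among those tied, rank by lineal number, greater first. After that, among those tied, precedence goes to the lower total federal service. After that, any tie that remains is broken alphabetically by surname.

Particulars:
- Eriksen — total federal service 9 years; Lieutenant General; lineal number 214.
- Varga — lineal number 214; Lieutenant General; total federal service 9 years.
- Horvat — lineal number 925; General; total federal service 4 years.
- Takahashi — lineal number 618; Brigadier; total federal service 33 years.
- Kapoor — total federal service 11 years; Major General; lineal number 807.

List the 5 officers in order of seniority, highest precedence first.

By grade: Horvat (General); then Eriksen and Varga (Lieutenant General); then Kapoor (Major General); then Takahashi (Brigadier).
Eriksen and Varga both have lineal number 214, so the next rule applies.
Eriksen and Varga both have total federal service 9 years, so the next rule applies.
Among Eriksen and Varga, alphabetically by surname: Eriksen before Varga.
Full order: Horvat, Eriksen, Varga, Kapoor, Takahashi.

Horvat, Eriksen, Varga, Kapoor, Takahashi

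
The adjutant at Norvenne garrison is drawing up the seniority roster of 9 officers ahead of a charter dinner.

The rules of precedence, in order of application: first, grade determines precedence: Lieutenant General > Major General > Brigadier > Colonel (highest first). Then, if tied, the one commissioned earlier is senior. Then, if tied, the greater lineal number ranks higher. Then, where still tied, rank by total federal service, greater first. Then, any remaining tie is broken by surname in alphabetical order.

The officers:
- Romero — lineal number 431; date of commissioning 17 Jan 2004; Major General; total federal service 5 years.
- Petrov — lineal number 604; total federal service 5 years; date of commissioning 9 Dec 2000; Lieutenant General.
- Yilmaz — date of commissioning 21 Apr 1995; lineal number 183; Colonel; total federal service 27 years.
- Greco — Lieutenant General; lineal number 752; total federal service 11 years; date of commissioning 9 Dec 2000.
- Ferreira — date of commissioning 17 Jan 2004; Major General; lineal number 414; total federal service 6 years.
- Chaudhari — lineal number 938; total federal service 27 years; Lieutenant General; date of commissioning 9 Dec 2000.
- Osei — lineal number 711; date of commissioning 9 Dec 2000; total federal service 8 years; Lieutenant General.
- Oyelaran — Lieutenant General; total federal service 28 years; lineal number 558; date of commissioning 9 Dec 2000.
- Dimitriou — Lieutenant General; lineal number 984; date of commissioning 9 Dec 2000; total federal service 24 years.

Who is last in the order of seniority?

Yilmaz

By grade: Dimitriou, Chaudhari, Greco, Osei, Petrov and Oyelaran (Lieutenant General); then Romero and Ferreira (Major General); then Yilmaz (Colonel).
Dimitriou, Chaudhari, Greco, Osei, Petrov and Oyelaran all have date of commissioning 9 Dec 2000, so the next rule applies.
Among Dimitriou, Chaudhari, Greco, Osei, Petrov and Oyelaran, by lineal number (higher first): Dimitriou (984) before Chaudhari (938) before Greco (752) before Osei (711) before Petrov (604) before Oyelaran (558).
Romero and Ferreira both have date of commissioning 17 Jan 2004, so the next rule applies.
Among Romero and Ferreira, by lineal number (higher first): Romero (431) before Ferreira (414).
Order: Dimitriou, Chaudhari, Greco, Osei, Petrov, Oyelaran, Romero, Ferreira, Yilmaz.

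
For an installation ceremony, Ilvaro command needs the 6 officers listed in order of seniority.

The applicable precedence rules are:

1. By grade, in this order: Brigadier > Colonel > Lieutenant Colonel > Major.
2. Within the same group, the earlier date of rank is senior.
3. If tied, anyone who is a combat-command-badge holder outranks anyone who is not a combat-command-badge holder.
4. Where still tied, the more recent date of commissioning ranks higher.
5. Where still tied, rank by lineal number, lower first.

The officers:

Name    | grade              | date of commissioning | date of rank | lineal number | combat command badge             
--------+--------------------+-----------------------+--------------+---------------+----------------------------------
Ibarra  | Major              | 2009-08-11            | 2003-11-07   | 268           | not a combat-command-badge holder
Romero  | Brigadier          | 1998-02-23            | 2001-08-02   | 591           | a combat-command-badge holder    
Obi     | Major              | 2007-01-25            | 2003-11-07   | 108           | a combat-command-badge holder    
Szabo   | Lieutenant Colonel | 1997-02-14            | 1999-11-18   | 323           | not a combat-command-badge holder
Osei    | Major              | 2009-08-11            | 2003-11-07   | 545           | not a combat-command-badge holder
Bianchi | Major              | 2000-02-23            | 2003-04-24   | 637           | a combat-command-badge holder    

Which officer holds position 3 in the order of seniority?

By grade: Romero (Brigadier); then Szabo (Lieutenant Colonel); then Bianchi, Obi, Ibarra and Osei (Major).
Among Bianchi, Obi, Ibarra and Osei, by date of rank (earlier first): Bianchi (2003-04-24) before Obi, Ibarra and Osei (2003-11-07).
Among Obi, Ibarra and Osei, a combat-command-badge holder before not a combat-command-badge holder: Obi (a combat-command-badge holder) before Ibarra and Osei (not a combat-command-badge holder).
Ibarra and Osei both have date of commissioning 2009-08-11, so the next rule applies.
Among Ibarra and Osei, by lineal number (lower first): Ibarra (268) before Osei (545).
Order: Romero, Szabo, Bianchi, Obi, Ibarra, Osei.

Bianchi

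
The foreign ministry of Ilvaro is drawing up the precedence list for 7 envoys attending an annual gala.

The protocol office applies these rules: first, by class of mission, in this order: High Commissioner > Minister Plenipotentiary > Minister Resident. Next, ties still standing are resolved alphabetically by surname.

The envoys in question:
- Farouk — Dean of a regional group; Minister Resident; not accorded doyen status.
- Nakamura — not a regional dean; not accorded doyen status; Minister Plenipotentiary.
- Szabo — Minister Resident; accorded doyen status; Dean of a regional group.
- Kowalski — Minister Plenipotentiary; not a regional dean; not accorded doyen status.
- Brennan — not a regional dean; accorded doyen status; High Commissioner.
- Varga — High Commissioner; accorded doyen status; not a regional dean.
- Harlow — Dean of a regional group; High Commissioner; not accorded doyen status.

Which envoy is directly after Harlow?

Varga

By class of mission: Brennan, Harlow and Varga (High Commissioner); then Kowalski and Nakamura (Minister Plenipotentiary); then Farouk and Szabo (Minister Resident).
Among Brennan, Harlow and Varga, alphabetically by surname: Brennan before Harlow before Varga.
Among Kowalski and Nakamura, alphabetically by surname: Kowalski before Nakamura.
Among Farouk and Szabo, alphabetically by surname: Farouk before Szabo.
Order: Brennan, Harlow, Varga, Kowalski, Nakamura, Farouk, Szabo.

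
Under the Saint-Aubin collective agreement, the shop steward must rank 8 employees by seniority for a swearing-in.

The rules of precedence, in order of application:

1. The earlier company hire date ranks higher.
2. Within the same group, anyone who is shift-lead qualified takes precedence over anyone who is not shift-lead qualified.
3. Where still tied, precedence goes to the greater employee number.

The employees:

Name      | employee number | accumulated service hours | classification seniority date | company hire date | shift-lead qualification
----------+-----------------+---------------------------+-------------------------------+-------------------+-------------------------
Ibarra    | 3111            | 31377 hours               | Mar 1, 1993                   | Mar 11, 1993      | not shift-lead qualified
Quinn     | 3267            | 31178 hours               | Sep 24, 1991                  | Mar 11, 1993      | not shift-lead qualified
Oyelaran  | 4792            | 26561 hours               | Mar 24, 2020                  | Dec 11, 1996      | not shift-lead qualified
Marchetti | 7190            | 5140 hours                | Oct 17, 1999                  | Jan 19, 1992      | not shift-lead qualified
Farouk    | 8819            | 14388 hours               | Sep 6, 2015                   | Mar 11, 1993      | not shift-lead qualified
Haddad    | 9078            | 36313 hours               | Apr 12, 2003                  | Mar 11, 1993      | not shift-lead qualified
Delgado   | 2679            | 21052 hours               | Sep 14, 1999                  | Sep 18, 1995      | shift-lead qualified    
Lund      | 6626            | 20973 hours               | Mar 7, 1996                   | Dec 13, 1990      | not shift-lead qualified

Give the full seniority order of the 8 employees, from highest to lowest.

By company hire date (earlier first): Lund (Dec 13, 1990); then Marchetti (Jan 19, 1992); then Haddad, Farouk, Quinn and Ibarra (each Mar 11, 1993); then Delgado (Sep 18, 1995); then Oyelaran (Dec 11, 1996).
Haddad, Farouk, Quinn and Ibarra are each not shift-lead qualified, so the next rule applies.
Among Haddad, Farouk, Quinn and Ibarra, by employee number (higher first): Haddad (9078) before Farouk (8819) before Quinn (3267) before Ibarra (3111).
Full order: Lund, Marchetti, Haddad, Farouk, Quinn, Ibarra, Delgado, Oyelaran.

Lund, Marchetti, Haddad, Farouk, Quinn, Ibarra, Delgado, Oyelaran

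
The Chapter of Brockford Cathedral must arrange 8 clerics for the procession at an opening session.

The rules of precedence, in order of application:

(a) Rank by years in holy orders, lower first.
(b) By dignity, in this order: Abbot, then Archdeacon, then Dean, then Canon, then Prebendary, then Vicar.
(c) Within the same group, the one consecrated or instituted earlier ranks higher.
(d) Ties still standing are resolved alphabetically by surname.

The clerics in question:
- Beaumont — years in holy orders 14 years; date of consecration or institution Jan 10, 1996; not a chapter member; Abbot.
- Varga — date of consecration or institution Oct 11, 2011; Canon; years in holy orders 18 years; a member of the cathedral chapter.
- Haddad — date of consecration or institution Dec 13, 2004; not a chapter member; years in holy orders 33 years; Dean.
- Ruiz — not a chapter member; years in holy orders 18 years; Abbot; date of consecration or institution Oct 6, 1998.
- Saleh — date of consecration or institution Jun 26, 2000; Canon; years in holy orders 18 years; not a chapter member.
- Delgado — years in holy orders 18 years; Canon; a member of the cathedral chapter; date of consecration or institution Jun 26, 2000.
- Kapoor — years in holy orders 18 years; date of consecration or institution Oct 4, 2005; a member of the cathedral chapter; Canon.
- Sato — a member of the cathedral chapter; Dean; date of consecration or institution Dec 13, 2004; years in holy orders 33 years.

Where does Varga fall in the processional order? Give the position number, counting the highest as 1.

6

By years in holy orders (lower first): Beaumont (14 years); then Ruiz, Delgado, Saleh, Kapoor and Varga (each 18 years); then Haddad and Sato (both 33 years).
Among Ruiz, Delgado, Saleh, Kapoor and Varga, by dignity: Ruiz (Abbot) before Delgado, Saleh, Kapoor and Varga (Canon).
Among Delgado, Saleh, Kapoor and Varga, by date of consecration or institution (earlier first): Delgado and Saleh (Jun 26, 2000) before Kapoor (Oct 4, 2005) before Varga (Oct 11, 2011).
Among Delgado and Saleh, alphabetically by surname: Delgado before Saleh.
Haddad and Sato are each Dean, so the next rule applies.
Haddad and Sato both have date of consecration or institution Dec 13, 2004, so the next rule applies.
Among Haddad and Sato, alphabetically by surname: Haddad before Sato.
Order: Beaumont, Ruiz, Delgado, Saleh, Kapoor, Varga, Haddad, Sato. So position 6.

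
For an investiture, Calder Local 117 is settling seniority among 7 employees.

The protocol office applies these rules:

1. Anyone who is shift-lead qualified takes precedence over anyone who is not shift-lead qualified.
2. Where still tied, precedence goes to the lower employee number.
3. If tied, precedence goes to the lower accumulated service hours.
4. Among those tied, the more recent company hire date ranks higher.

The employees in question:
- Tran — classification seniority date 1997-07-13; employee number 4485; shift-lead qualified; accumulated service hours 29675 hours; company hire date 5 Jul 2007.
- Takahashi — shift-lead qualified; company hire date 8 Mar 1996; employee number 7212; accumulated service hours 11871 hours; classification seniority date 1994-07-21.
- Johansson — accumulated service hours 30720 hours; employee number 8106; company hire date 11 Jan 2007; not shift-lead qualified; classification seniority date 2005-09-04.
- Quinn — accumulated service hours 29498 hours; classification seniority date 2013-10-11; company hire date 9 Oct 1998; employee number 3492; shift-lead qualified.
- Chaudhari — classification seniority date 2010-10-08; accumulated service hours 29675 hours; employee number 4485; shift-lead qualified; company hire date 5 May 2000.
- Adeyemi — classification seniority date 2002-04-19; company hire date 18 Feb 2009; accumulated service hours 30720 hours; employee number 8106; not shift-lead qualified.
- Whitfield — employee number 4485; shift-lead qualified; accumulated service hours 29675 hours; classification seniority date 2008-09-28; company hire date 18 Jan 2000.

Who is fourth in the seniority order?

By the first rule: Quinn, Tran, Chaudhari, Whitfield and Takahashi (each shift-lead qualified); then Adeyemi and Johansson (both not shift-lead qualified).
Among Quinn, Tran, Chaudhari, Whitfield and Takahashi, by employee number (lower first): Quinn (3492) before Tran, Chaudhari and Whitfield (4485) before Takahashi (7212).
Tran, Chaudhari and Whitfield all have accumulated service hours 29675 hours, so the next rule applies.
Among Tran, Chaudhari and Whitfield, by company hire date (later first): Tran (5 Jul 2007) before Chaudhari (5 May 2000) before Whitfield (18 Jan 2000).
Adeyemi and Johansson both have employee number 8106, so the next rule applies.
Adeyemi and Johansson both have accumulated service hours 30720 hours, so the next rule applies.
Among Adeyemi and Johansson, by company hire date (later first): Adeyemi (18 Feb 2009) before Johansson (11 Jan 2007).
Order: Quinn, Tran, Chaudhari, Whitfield, Takahashi, Adeyemi, Johansson.

Whitfield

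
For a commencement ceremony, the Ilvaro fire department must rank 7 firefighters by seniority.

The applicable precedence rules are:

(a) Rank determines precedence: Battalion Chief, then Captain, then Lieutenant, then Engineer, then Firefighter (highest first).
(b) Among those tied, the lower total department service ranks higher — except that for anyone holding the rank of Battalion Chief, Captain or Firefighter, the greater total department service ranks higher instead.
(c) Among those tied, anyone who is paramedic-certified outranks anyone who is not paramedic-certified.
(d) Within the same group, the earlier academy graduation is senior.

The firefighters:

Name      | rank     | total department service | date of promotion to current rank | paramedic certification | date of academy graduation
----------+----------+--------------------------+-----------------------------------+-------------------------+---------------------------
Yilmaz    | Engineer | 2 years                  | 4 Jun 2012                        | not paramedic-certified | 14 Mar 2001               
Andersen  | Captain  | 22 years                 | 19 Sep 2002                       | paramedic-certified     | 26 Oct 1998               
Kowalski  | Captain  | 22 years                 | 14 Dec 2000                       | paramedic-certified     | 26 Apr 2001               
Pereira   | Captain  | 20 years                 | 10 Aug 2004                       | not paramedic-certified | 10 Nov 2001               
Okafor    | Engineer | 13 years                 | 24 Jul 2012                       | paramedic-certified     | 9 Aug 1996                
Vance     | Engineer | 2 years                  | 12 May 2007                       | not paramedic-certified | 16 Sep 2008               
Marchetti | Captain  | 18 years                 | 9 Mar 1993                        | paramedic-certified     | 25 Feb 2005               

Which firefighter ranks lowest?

By rank: Andersen, Kowalski, Pereira and Marchetti (Captain); then Yilmaz, Vance and Okafor (Engineer).
Among Andersen, Kowalski, Pereira and Marchetti, by total department service (higher first) (reversed rule for this group): Andersen and Kowalski (22 years) before Pereira (20 years) before Marchetti (18 years).
Andersen and Kowalski are each paramedic-certified, so the next rule applies.
Among Andersen and Kowalski, by date of academy graduation (earlier first): Andersen (26 Oct 1998) before Kowalski (26 Apr 2001).
Among Yilmaz, Vance and Okafor, by total department service (lower first): Yilmaz and Vance (2 years) before Okafor (13 years).
Yilmaz and Vance are each not paramedic-certified, so the next rule applies.
Among Yilmaz and Vance, by date of academy graduation (earlier first): Yilmaz (14 Mar 2001) before Vance (16 Sep 2008).
Order: Andersen, Kowalski, Pereira, Marchetti, Yilmaz, Vance, Okafor.

Okafor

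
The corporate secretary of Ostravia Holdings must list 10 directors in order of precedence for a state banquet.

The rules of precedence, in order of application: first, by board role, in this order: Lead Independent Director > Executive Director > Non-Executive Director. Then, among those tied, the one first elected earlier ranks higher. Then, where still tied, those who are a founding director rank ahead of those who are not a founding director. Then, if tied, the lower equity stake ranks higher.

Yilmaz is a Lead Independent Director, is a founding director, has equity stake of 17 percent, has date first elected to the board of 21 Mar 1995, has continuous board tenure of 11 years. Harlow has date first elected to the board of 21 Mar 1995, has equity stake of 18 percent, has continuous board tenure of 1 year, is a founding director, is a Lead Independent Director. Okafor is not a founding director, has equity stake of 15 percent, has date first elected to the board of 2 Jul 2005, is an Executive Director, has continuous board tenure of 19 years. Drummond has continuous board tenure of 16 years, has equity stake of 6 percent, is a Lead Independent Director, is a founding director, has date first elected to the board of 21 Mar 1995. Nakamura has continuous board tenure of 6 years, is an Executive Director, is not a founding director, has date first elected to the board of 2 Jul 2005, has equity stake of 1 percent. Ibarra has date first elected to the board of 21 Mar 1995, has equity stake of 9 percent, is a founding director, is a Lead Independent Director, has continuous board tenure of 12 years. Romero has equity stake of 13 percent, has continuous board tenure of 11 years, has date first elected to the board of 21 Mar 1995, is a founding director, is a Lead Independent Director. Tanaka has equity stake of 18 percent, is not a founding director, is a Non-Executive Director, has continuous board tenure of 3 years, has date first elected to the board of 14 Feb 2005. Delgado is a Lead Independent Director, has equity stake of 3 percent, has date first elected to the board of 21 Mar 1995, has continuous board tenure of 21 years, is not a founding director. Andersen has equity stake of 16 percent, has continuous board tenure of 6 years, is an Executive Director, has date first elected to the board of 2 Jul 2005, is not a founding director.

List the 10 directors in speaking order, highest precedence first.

Drummond, Ibarra, Romero, Yilmaz, Harlow, Delgado, Nakamura, Okafor, Andersen, Tanaka

By board role: Drummond, Ibarra, Romero, Yilmaz, Harlow and Delgado (Lead Independent Director); then Nakamura, Okafor and Andersen (Executive Director); then Tanaka (Non-Executive Director).
Drummond, Ibarra, Romero, Yilmaz, Harlow and Delgado all have date first elected to the board 21 Mar 1995, so the next rule applies.
Among Drummond, Ibarra, Romero, Yilmaz, Harlow and Delgado, a founding director before not a founding director: Drummond, Ibarra, Romero, Yilmaz and Harlow (a founding director) before Delgado (not a founding director).
Among Drummond, Ibarra, Romero, Yilmaz and Harlow, by equity stake (lower first): Drummond (6 percent) before Ibarra (9 percent) before Romero (13 percent) before Yilmaz (17 percent) before Harlow (18 percent).
Nakamura, Okafor and Andersen all have date first elected to the board 2 Jul 2005, so the next rule applies.
Nakamura, Okafor and Andersen are each not a founding director, so the next rule applies.
Among Nakamura, Okafor and Andersen, by equity stake (lower first): Nakamura (1 percent) before Okafor (15 percent) before Andersen (16 percent).
Full order: Drummond, Ibarra, Romero, Yilmaz, Harlow, Delgado, Nakamura, Okafor, Andersen, Tanaka.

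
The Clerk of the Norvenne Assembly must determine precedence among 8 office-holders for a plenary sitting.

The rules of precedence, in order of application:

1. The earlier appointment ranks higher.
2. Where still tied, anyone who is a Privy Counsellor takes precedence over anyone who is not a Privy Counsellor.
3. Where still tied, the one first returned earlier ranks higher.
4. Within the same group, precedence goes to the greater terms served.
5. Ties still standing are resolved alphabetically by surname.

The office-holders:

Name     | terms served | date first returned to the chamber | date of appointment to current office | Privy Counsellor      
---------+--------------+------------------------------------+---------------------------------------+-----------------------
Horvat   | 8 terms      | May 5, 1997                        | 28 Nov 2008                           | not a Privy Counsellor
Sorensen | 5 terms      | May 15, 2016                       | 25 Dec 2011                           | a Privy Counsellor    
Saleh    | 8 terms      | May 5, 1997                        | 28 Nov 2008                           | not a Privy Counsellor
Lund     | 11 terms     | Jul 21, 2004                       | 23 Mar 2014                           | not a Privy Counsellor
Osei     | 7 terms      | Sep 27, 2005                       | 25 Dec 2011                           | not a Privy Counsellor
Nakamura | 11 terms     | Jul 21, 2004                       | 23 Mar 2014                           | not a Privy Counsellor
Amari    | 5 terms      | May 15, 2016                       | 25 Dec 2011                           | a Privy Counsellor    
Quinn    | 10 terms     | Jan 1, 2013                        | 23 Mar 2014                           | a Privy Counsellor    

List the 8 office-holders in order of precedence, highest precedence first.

By date of appointment to current office (earlier first): Horvat and Saleh (both 28 Nov 2008); then Amari, Sorensen and Osei (each 25 Dec 2011); then Quinn, Lund and Nakamura (each 23 Mar 2014).
Horvat and Saleh are each not a Privy Counsellor, so the next rule applies.
Horvat and Saleh both have date first returned to the chamber May 5, 1997, so the next rule applies.
Horvat and Saleh both have terms served 8 terms, so the next rule applies.
Among Horvat and Saleh, alphabetically by surname: Horvat before Saleh.
Among Amari, Sorensen and Osei, a Privy Counsellor before not a Privy Counsellor: Amari and Sorensen (a Privy Counsellor) before Osei (not a Privy Counsellor).
Amari and Sorensen both have date first returned to the chamber May 15, 2016, so the next rule applies.
Amari and Sorensen both have terms served 5 terms, so the next rule applies.
Among Amari and Sorensen, alphabetically by surname: Amari before Sorensen.
Among Quinn, Lund and Nakamura, a Privy Counsellor before not a Privy Counsellor: Quinn (a Privy Counsellor) before Lund and Nakamura (not a Privy Counsellor).
Lund and Nakamura both have date first returned to the chamber Jul 21, 2004, so the next rule applies.
Lund and Nakamura both have terms served 11 terms, so the next rule applies.
Among Lund and Nakamura, alphabetically by surname: Lund before Nakamura.
Full order: Horvat, Saleh, Amari, Sorensen, Osei, Quinn, Lund, Nakamura.

Horvat, Saleh, Amari, Sorensen, Osei, Quinn, Lund, Nakamura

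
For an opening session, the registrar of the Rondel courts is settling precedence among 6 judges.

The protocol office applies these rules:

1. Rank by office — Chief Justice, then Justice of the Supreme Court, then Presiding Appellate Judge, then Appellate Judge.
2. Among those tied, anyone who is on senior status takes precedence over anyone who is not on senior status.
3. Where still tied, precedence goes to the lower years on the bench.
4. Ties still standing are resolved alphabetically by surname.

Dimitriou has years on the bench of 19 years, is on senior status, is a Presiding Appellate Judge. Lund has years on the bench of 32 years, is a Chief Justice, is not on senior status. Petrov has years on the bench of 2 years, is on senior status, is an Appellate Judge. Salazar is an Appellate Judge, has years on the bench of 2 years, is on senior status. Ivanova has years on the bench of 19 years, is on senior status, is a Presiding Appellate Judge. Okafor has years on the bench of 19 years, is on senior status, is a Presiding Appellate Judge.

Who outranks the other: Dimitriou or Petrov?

By office: Lund (Chief Justice); then Dimitriou, Ivanova and Okafor (Presiding Appellate Judge); then Petrov and Salazar (Appellate Judge).
Dimitriou, Ivanova and Okafor are each on senior status, so the next rule applies.
Dimitriou, Ivanova and Okafor all have years on the bench 19 years, so the next rule applies.
Among Dimitriou, Ivanova and Okafor, alphabetically by surname: Dimitriou before Ivanova before Okafor.
Petrov and Salazar are each on senior status, so the next rule applies.
Petrov and Salazar both have years on the bench 2 years, so the next rule applies.
Among Petrov and Salazar, alphabetically by surname: Petrov before Salazar.
So Dimitriou takes precedence.

Dimitriou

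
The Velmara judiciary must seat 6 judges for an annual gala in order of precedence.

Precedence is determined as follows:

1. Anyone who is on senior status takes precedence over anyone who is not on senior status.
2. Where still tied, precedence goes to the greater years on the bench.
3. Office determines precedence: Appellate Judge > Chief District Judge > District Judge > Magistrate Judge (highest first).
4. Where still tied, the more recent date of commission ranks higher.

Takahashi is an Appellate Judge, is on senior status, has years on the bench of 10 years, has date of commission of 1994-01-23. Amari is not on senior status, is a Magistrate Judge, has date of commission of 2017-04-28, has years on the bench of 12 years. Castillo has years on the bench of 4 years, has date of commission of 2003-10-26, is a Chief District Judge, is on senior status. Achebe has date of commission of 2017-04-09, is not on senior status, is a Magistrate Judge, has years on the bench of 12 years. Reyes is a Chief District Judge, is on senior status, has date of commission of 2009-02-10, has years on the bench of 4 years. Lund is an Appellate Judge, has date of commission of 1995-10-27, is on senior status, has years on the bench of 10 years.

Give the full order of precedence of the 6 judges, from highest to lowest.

By the first rule: Lund, Takahashi, Reyes and Castillo (each on senior status); then Amari and Achebe (both not on senior status).
Among Lund, Takahashi, Reyes and Castillo, by years on the bench (higher first): Lund and Takahashi (10 years) before Reyes and Castillo (4 years).
Lund and Takahashi are each Appellate Judge, so the next rule applies.
Among Lund and Takahashi, by date of commission (later first): Lund (1995-10-27) before Takahashi (1994-01-23).
Reyes and Castillo are each Chief District Judge, so the next rule applies.
Among Reyes and Castillo, by date of commission (later first): Reyes (2009-02-10) before Castillo (2003-10-26).
Amari and Achebe both have years on the bench 12 years, so the next rule applies.
Amari and Achebe are each Magistrate Judge, so the next rule applies.
Among Amari and Achebe, by date of commission (later first): Amari (2017-04-28) before Achebe (2017-04-09).
Full order: Lund, Takahashi, Reyes, Castillo, Amari, Achebe.

Lund, Takahashi, Reyes, Castillo, Amari, Achebe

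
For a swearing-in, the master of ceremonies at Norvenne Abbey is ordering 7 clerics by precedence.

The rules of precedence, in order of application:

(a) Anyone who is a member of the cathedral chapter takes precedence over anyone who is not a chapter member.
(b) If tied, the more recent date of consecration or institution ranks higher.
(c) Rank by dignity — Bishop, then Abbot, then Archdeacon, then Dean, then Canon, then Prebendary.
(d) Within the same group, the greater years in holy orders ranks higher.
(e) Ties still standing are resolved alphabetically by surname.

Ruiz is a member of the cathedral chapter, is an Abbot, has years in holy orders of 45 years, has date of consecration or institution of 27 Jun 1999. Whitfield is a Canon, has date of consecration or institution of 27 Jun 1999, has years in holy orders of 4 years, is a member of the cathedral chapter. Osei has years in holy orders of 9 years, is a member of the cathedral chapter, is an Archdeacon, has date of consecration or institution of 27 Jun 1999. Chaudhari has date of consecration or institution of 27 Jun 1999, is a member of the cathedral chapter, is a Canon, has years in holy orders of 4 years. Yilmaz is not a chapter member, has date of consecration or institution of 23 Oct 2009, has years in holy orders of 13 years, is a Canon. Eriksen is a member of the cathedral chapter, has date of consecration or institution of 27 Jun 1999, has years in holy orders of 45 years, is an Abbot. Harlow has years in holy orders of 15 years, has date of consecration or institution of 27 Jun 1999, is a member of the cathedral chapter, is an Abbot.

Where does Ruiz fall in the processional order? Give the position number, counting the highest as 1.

By the first rule: Eriksen, Ruiz, Harlow, Osei, Chaudhari and Whitfield (each a member of the cathedral chapter); then Yilmaz (not a chapter member).
Eriksen, Ruiz, Harlow, Osei, Chaudhari and Whitfield all have date of consecration or institution 27 Jun 1999, so the next rule applies.
Among Eriksen, Ruiz, Harlow, Osei, Chaudhari and Whitfield, by dignity: Eriksen, Ruiz and Harlow (Abbot) before Osei (Archdeacon) before Chaudhari and Whitfield (Canon).
Among Eriksen, Ruiz and Harlow, by years in holy orders (higher first): Eriksen and Ruiz (45 years) before Harlow (15 years).
Among Eriksen and Ruiz, alphabetically by surname: Eriksen before Ruiz.
Chaudhari and Whitfield both have years in holy orders 4 years, so the next rule applies.
Among Chaudhari and Whitfield, alphabetically by surname: Chaudhari before Whitfield.
Order: Eriksen, Ruiz, Harlow, Osei, Chaudhari, Whitfield, Yilmaz. So position 2.

2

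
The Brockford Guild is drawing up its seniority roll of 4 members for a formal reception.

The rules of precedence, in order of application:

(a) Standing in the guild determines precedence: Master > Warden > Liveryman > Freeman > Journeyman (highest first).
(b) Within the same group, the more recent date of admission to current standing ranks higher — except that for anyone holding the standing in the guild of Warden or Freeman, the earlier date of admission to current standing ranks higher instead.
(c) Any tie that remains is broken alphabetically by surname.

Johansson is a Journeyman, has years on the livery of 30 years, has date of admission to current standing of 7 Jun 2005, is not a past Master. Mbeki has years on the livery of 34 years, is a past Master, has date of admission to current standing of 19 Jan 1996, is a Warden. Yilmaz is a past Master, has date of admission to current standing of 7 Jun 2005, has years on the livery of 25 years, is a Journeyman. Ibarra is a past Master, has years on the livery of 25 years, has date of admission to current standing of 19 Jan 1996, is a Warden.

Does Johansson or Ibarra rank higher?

By standing in the guild: Ibarra and Mbeki (Warden); then Johansson and Yilmaz (Journeyman).
Ibarra and Mbeki both have date of admission to current standing 19 Jan 1996, so the next rule applies.
Among Ibarra and Mbeki, alphabetically by surname: Ibarra before Mbeki.
Johansson and Yilmaz both have date of admission to current standing 7 Jun 2005, so the next rule applies.
Among Johansson and Yilmaz, alphabetically by surname: Johansson before Yilmaz.
So Ibarra takes precedence.

Ibarra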